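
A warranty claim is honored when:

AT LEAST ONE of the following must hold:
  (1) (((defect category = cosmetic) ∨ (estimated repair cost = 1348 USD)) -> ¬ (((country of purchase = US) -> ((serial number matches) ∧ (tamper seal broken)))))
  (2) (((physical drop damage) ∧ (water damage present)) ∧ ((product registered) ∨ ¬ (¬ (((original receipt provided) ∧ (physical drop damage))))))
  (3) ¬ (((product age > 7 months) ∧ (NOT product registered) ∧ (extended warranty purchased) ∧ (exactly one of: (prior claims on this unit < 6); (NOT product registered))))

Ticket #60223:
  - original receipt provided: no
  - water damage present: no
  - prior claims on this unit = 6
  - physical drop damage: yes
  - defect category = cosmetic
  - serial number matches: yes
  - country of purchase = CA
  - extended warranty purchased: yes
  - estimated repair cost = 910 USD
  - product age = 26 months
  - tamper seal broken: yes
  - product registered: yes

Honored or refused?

Atomic conditions:
  defect category = cosmetic: cosmetic == cosmetic is true
  estimated repair cost = 1348 USD: 910 == 1348 is false
  country of purchase = US: CA == US is false
  serial number matches: yes → true
  tamper seal broken: yes → true
  physical drop damage: yes → true
  water damage present: no → false
  product registered: yes → true
  original receipt provided: no → false
  product age > 7 months: 26 > 7 is true
  NOT product registered: yes → false
  extended warranty purchased: yes → true
  prior claims on this unit < 6: 6 < 6 is false
Combine:
[1.1] true OR false = true
[1.2.1.2] true AND true = true
[1.2.1] false → true (antecedent false ⇒ implication holds) = true
[1.2] NOT true = false
[1] true → false = false
[2.1] true AND false = false
[2.2.2.1.1] false AND true = false
[2.2.2.1] NOT false = true
[2.2.2] NOT true = false
[2.2] true OR false = true
[2] false AND true = false
[3.1.4] exactly-one(false, false) = false
[3.1] true AND false AND true AND false = false
[3] NOT false = true
[root] false OR false OR true = true
Overall: true → honored

Honored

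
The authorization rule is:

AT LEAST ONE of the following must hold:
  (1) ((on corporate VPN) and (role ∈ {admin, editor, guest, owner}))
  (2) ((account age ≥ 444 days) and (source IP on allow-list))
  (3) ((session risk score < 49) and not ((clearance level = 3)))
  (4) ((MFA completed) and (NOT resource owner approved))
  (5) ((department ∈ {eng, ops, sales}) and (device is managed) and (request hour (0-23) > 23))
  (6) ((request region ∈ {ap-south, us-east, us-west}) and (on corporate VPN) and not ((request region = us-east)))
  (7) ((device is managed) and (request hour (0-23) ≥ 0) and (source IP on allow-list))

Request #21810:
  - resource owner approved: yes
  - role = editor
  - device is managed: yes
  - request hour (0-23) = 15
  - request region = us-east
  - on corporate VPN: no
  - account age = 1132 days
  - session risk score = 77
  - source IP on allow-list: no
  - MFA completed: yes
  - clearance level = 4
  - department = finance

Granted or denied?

Atomic conditions:
  on corporate VPN: no → false
  role ∈ {admin, editor, guest, owner}: editor is in the set → true
  account age ≥ 444 days: 1132 ≥ 444 is true
  source IP on allow-list: no → false
  session risk score < 49: 77 < 49 is false
  clearance level = 3: 4 == 3 is false
  MFA completed: yes → true
  NOT resource owner approved: yes → false
  department ∈ {eng, ops, sales}: finance is not in the set → false
  device is managed: yes → true
  request hour (0-23) > 23: 15 > 23 is false
  request region ∈ {ap-south, us-east, us-west}: us-east is in the set → true
  request region = us-east: us-east == us-east is true
  request hour (0-23) ≥ 0: 15 ≥ 0 is true
Combine:
[1] false AND true = false
[2] true AND false = false
[3.2] NOT false = true
[3] false AND true = false
[4] true AND false = false
[5] false AND true AND false = false
[6.3] NOT true = false
[6] true AND false AND false = false
[7] true AND true AND false = false
[root] false OR false OR false OR false OR false OR false OR false = false
Overall: false → denied

Denied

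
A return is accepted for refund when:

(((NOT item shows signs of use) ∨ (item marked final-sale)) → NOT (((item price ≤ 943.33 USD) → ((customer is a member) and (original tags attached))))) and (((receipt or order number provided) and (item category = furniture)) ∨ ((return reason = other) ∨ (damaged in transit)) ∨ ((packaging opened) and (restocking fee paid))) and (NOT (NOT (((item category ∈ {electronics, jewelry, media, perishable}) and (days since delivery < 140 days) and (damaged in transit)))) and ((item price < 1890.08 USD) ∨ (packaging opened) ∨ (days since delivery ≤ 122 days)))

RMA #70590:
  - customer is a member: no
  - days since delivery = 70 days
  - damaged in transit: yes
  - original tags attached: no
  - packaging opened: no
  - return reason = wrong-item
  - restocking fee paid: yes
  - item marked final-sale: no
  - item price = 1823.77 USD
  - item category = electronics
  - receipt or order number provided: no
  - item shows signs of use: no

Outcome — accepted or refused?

Refused

Atomic conditions:
  NOT item shows signs of use: no → true
  item marked final-sale: no → false
  item price ≤ 943.33 USD: 1823.77 ≤ 943.33 is false
  customer is a member: no → false
  original tags attached: no → false
  receipt or order number provided: no → false
  item category = furniture: electronics == furniture is false
  return reason = other: wrong-item == other is false
  damaged in transit: yes → true
  packaging opened: no → false
  restocking fee paid: yes → true
  item category ∈ {electronics, jewelry, media, perishable}: electronics is in the set → true
  days since delivery < 140 days: 70 < 140 is true
  item price < 1890.08 USD: 1823.77 < 1890.08 is true
  days since delivery ≤ 122 days: 70 ≤ 122 is true
Combine:
[1.1] true OR false = true
[1.2.1.2] false AND false = false
[1.2.1] false → false (antecedent false ⇒ implication holds) = true
[1.2] NOT true = false
[1] true → false = false
[2.1] false AND false = false
[2.2] false OR true = true
[2.3] false AND true = false
[2] false OR true OR false = true
[3.1.1.1] true AND true AND true = true
[3.1.1] NOT true = false
[3.1] NOT false = true
[3.2] true OR false OR true = true
[3] true AND true = true
[root] false AND true AND true = false
Overall: false → refused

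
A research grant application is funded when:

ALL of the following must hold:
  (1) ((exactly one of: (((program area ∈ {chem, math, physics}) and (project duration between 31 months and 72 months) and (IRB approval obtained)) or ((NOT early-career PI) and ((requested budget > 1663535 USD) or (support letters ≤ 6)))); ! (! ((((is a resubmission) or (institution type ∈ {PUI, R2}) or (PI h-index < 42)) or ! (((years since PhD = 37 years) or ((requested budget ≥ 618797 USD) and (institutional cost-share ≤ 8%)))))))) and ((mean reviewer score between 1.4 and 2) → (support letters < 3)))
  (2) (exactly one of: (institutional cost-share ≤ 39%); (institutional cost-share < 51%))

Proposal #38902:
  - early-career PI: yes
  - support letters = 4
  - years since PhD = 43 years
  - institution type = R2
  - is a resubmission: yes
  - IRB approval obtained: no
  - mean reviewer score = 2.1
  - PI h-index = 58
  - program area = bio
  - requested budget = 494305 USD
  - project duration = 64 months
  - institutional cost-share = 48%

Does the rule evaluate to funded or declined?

Atomic conditions:
  program area ∈ {chem, math, physics}: bio is not in the set → false
  project duration between 31 months and 72 months: 64 in [31, 72] is true
  IRB approval obtained: no → false
  NOT early-career PI: yes → false
  requested budget > 1663535 USD: 494305 > 1663535 is false
  support letters ≤ 6: 4 ≤ 6 is true
  is a resubmission: yes → true
  institution type ∈ {PUI, R2}: R2 is in the set → true
  PI h-index < 42: 58 < 42 is false
  years since PhD = 37 years: 43 == 37 is false
  requested budget ≥ 618797 USD: 494305 ≥ 618797 is false
  institutional cost-share ≤ 8%: 48 ≤ 8 is false
  mean reviewer score between 1.4 and 2: 2.1 in [1.4, 2] is false
  support letters < 3: 4 < 3 is false
  institutional cost-share ≤ 39%: 48 ≤ 39 is false
  institutional cost-share < 51%: 48 < 51 is true
Combine:
[1.1.1.1] false AND true AND false = false
[1.1.1.2.2] false OR true = true
[1.1.1.2] false AND true = false
[1.1.1] false OR false = false
[1.1.2.1.1.1] true OR true OR false = true
[1.1.2.1.1.2.1.2] false AND false = false
[1.1.2.1.1.2.1] false OR false = false
[1.1.2.1.1.2] NOT false = true
[1.1.2.1.1] true OR true = true
[1.1.2.1] NOT true = false
[1.1.2] NOT false = true
[1.1] exactly-one(false, true) = true
[1.2] false → false (antecedent false ⇒ implication holds) = true
[1] true AND true = true
[2] exactly-one(false, true) = true
[root] true AND true = true
Overall: true → funded

Funded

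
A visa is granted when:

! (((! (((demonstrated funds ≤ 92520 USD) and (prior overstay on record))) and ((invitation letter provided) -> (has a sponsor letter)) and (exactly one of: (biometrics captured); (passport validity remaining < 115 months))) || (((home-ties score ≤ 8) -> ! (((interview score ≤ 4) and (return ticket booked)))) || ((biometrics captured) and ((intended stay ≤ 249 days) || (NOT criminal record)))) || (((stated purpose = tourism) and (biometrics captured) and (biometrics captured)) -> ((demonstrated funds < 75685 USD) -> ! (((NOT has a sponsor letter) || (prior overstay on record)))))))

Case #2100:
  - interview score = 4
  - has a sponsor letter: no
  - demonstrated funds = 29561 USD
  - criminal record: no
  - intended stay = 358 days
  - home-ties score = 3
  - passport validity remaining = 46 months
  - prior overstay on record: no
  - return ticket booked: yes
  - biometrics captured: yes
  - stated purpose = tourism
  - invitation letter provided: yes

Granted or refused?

Atomic conditions:
  demonstrated funds ≤ 92520 USD: 29561 ≤ 92520 is true
  prior overstay on record: no → false
  invitation letter provided: yes → true
  has a sponsor letter: no → false
  biometrics captured: yes → true
  passport validity remaining < 115 months: 46 < 115 is true
  home-ties score ≤ 8: 3 ≤ 8 is true
  interview score ≤ 4: 4 ≤ 4 is true
  return ticket booked: yes → true
  intended stay ≤ 249 days: 358 ≤ 249 is false
  NOT criminal record: no → true
  stated purpose = tourism: tourism == tourism is true
  demonstrated funds < 75685 USD: 29561 < 75685 is true
  NOT has a sponsor letter: no → true
Combine:
[1.1.1.1] true AND false = false
[1.1.1] NOT false = true
[1.1.2] true → false = false
[1.1.3] exactly-one(true, true) = false
[1.1] true AND false AND false = false
[1.2.1.2.1] true AND true = true
[1.2.1.2] NOT true = false
[1.2.1] true → false = false
[1.2.2.2] false OR true = true
[1.2.2] true AND true = true
[1.2] false OR true = true
[1.3.1] true AND true AND true = true
[1.3.2.2.1] true OR false = true
[1.3.2.2] NOT true = false
[1.3.2] true → false = false
[1.3] true → false = false
[1] false OR true OR false = true
[root] NOT true = false
Overall: false → refused

Refused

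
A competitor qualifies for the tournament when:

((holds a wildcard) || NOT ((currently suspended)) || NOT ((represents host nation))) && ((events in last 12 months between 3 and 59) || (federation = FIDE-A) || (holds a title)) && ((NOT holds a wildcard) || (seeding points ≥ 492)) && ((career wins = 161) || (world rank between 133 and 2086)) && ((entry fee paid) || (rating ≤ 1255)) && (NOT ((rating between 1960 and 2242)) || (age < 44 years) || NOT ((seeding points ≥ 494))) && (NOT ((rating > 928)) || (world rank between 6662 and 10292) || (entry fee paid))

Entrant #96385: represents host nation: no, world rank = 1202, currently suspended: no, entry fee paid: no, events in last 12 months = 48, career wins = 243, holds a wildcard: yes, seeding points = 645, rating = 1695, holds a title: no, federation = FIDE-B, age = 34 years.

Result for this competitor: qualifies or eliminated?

Atomic conditions:
  holds a wildcard: yes → true
  currently suspended: no → false
  represents host nation: no → false
  events in last 12 months between 3 and 59: 48 in [3, 59] is true
  federation = FIDE-A: FIDE-B == FIDE-A is false
  holds a title: no → false
  NOT holds a wildcard: yes → false
  seeding points ≥ 492: 645 ≥ 492 is true
  career wins = 161: 243 == 161 is false
  world rank between 133 and 2086: 1202 in [133, 2086] is true
  entry fee paid: no → false
  rating ≤ 1255: 1695 ≤ 1255 is false
  rating between 1960 and 2242: 1695 in [1960, 2242] is false
  age < 44 years: 34 < 44 is true
  seeding points ≥ 494: 645 ≥ 494 is true
  rating > 928: 1695 > 928 is true
  world rank between 6662 and 10292: 1202 in [6662, 10292] is false
Combine:
[1.2] NOT false = true
[1.3] NOT false = true
[1] true OR true OR true = true
[2] true OR false OR false = true
[3] false OR true = true
[4] false OR true = true
[5] false OR false = false
[6.1] NOT false = true
[6.3] NOT true = false
[6] true OR true OR false = true
[7.1] NOT true = false
[7] false OR false OR false = false
[root] true AND true AND true AND true AND false AND true AND false = false
Overall: false → eliminated

Eliminated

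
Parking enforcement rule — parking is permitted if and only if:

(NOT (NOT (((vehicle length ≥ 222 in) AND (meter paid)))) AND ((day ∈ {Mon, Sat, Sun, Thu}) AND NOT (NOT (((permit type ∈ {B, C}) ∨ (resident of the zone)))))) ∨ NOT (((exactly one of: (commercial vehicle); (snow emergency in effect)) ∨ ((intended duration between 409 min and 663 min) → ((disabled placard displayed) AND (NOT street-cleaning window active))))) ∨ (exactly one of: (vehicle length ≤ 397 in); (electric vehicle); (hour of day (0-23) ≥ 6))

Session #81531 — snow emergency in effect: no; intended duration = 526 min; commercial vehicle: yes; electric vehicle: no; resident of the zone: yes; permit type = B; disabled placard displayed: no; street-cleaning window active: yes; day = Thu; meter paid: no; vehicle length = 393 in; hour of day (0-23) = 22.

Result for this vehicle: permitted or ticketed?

Atomic conditions:
  vehicle length ≥ 222 in: 393 ≥ 222 is true
  meter paid: no → false
  day ∈ {Mon, Sat, Sun, Thu}: Thu is in the set → true
  permit type ∈ {B, C}: B is in the set → true
  resident of the zone: yes → true
  commercial vehicle: yes → true
  snow emergency in effect: no → false
  intended duration between 409 min and 663 min: 526 in [409, 663] is true
  disabled placard displayed: no → false
  NOT street-cleaning window active: yes → false
  vehicle length ≤ 397 in: 393 ≤ 397 is true
  electric vehicle: no → false
  hour of day (0-23) ≥ 6: 22 ≥ 6 is true
Combine:
[1.1.1.1] true AND false = false
[1.1.1] NOT false = true
[1.1] NOT true = false
[1.2.2.1.1] true OR true = true
[1.2.2.1] NOT true = false
[1.2.2] NOT false = true
[1.2] true AND true = true
[1] false AND true = false
[2.1.1] exactly-one(true, false) = true
[2.1.2.2] false AND false = false
[2.1.2] true → false = false
[2.1] true OR false = true
[2] NOT true = false
[3] exactly-one(true, false, true) = false
[root] false OR false OR false = false
Overall: false → ticketed

Ticketed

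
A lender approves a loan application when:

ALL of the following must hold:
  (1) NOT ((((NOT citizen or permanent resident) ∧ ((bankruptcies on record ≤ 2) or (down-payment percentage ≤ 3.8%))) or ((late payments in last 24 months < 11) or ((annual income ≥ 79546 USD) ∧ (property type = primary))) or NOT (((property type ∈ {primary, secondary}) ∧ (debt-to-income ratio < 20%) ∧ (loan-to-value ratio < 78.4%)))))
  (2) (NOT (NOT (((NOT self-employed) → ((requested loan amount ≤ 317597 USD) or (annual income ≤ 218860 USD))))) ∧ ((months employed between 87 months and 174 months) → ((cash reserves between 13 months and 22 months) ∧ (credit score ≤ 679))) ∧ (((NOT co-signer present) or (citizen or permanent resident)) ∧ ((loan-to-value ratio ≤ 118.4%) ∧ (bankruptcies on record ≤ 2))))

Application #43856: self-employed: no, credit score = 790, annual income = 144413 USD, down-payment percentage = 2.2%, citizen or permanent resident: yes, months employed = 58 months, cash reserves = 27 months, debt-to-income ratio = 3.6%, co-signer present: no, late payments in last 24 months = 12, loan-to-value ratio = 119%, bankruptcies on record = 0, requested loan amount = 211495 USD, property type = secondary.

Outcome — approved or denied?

Atomic conditions:
  NOT citizen or permanent resident: yes → false
  bankruptcies on record ≤ 2: 0 ≤ 2 is true
  down-payment percentage ≤ 3.8%: 2.2 ≤ 3.8 is true
  late payments in last 24 months < 11: 12 < 11 is false
  annual income ≥ 79546 USD: 144413 ≥ 79546 is true
  property type = primary: secondary == primary is false
  property type ∈ {primary, secondary}: secondary is in the set → true
  debt-to-income ratio < 20%: 3.6 < 20 is true
  loan-to-value ratio < 78.4%: 119 < 78.4 is false
  NOT self-employed: no → true
  requested loan amount ≤ 317597 USD: 211495 ≤ 317597 is true
  annual income ≤ 218860 USD: 144413 ≤ 218860 is true
  months employed between 87 months and 174 months: 58 in [87, 174] is false
  cash reserves between 13 months and 22 months: 27 in [13, 22] is false
  credit score ≤ 679: 790 ≤ 679 is false
  NOT co-signer present: no → true
  citizen or permanent resident: yes → true
  loan-to-value ratio ≤ 118.4%: 119 ≤ 118.4 is false
Combine:
[1.1.1.2] true OR true = true
[1.1.1] false AND true = false
[1.1.2.2] true AND false = false
[1.1.2] false OR false = false
[1.1.3.1] true AND true AND false = false
[1.1.3] NOT false = true
[1.1] false OR false OR true = true
[1] NOT true = false
[2.1.1.1.2] true OR true = true
[2.1.1.1] true → true = true
[2.1.1] NOT true = false
[2.1] NOT false = true
[2.2.2] false AND false = false
[2.2] false → false (antecedent false ⇒ implication holds) = true
[2.3.1] true OR true = true
[2.3.2] false AND true = false
[2.3] true AND false = false
[2] true AND true AND false = false
[root] false AND false = false
Overall: false → denied

Denied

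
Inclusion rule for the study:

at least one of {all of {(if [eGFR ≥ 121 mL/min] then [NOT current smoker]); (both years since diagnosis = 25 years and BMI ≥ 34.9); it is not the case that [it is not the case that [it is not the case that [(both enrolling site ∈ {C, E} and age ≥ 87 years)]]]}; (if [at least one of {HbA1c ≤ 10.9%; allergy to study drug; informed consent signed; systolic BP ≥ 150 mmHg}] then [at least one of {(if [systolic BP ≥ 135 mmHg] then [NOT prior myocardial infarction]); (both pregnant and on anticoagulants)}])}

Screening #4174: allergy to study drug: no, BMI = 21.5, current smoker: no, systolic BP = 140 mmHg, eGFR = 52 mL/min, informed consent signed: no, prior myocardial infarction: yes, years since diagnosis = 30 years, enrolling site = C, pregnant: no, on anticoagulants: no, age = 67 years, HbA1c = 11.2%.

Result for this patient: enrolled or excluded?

Atomic conditions:
  eGFR ≥ 121 mL/min: 52 ≥ 121 is false
  NOT current smoker: no → true
  years since diagnosis = 25 years: 30 == 25 is false
  BMI ≥ 34.9: 21.5 ≥ 34.9 is false
  enrolling site ∈ {C, E}: C is in the set → true
  age ≥ 87 years: 67 ≥ 87 is false
  HbA1c ≤ 10.9%: 11.2 ≤ 10.9 is false
  allergy to study drug: no → false
  informed consent signed: no → false
  systolic BP ≥ 150 mmHg: 140 ≥ 150 is false
  systolic BP ≥ 135 mmHg: 140 ≥ 135 is true
  NOT prior myocardial infarction: yes → false
  pregnant: no → false
  on anticoagulants: no → false
Combine:
[1.1] false → true (antecedent false ⇒ implication holds) = true
[1.2] false AND false = false
[1.3.1.1.1] true AND false = false
[1.3.1.1] NOT false = true
[1.3.1] NOT true = false
[1.3] NOT false = true
[1] true AND false AND true = false
[2.1] false OR false OR false OR false = false
[2.2.1] true → false = false
[2.2.2] false AND false = false
[2.2] false OR false = false
[2] false → false (antecedent false ⇒ implication holds) = true
[root] false OR true = true
Overall: true → enrolled

Enrolled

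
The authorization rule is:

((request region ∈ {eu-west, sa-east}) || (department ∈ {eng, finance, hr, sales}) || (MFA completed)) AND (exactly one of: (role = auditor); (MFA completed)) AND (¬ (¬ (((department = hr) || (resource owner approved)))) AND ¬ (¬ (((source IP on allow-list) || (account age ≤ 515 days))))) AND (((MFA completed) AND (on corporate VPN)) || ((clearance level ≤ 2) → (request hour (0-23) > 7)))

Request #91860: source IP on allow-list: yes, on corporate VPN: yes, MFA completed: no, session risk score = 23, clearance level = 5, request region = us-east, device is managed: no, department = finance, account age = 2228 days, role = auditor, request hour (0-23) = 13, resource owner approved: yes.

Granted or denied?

Atomic conditions:
  request region ∈ {eu-west, sa-east}: us-east is not in the set → false
  department ∈ {eng, finance, hr, sales}: finance is in the set → true
  MFA completed: no → false
  role = auditor: auditor == auditor is true
  department = hr: finance == hr is false
  resource owner approved: yes → true
  source IP on allow-list: yes → true
  account age ≤ 515 days: 2228 ≤ 515 is false
  on corporate VPN: yes → true
  clearance level ≤ 2: 5 ≤ 2 is false
  request hour (0-23) > 7: 13 > 7 is true
Combine:
[1] false OR true OR false = true
[2] exactly-one(true, false) = true
[3.1.1.1] false OR true = true
[3.1.1] NOT true = false
[3.1] NOT false = true
[3.2.1.1] true OR false = true
[3.2.1] NOT true = false
[3.2] NOT false = true
[3] true AND true = true
[4.1] false AND true = false
[4.2] false → true (antecedent false ⇒ implication holds) = true
[4] false OR true = true
[root] true AND true AND true AND true = true
Overall: true → granted

Granted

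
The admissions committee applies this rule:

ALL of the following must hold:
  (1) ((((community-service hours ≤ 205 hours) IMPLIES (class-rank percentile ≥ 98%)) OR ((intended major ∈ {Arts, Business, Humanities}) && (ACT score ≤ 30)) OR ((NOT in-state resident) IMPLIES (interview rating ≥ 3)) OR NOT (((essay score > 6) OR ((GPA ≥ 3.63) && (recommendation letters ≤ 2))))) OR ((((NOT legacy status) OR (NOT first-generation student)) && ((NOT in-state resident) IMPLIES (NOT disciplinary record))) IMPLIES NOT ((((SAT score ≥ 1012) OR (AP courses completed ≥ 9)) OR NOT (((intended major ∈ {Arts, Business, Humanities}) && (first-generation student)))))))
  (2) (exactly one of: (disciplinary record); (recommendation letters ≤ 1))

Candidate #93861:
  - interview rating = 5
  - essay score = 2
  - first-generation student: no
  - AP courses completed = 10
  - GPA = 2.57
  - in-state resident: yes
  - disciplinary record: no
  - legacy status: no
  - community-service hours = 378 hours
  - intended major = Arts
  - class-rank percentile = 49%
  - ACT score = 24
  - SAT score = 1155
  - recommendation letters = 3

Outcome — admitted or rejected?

Rejected

Atomic conditions:
  community-service hours ≤ 205 hours: 378 ≤ 205 is false
  class-rank percentile ≥ 98%: 49 ≥ 98 is false
  intended major ∈ {Arts, Business, Humanities}: Arts is in the set → true
  ACT score ≤ 30: 24 ≤ 30 is true
  NOT in-state resident: yes → false
  interview rating ≥ 3: 5 ≥ 3 is true
  essay score > 6: 2 > 6 is false
  GPA ≥ 3.63: 2.57 ≥ 3.63 is false
  recommendation letters ≤ 2: 3 ≤ 2 is false
  NOT legacy status: no → true
  NOT first-generation student: no → true
  NOT disciplinary record: no → true
  SAT score ≥ 1012: 1155 ≥ 1012 is true
  AP courses completed ≥ 9: 10 ≥ 9 is true
  first-generation student: no → false
  disciplinary record: no → false
  recommendation letters ≤ 1: 3 ≤ 1 is false
Combine:
[1.1.1] false → false (antecedent false ⇒ implication holds) = true
[1.1.2] true AND true = true
[1.1.3] false → true (antecedent false ⇒ implication holds) = true
[1.1.4.1.2] false AND false = false
[1.1.4.1] false OR false = false
[1.1.4] NOT false = true
[1.1] true OR true OR true OR true = true
[1.2.1.1] true OR true = true
[1.2.1.2] false → true (antecedent false ⇒ implication holds) = true
[1.2.1] true AND true = true
[1.2.2.1.1] true OR true = true
[1.2.2.1.2.1] true AND false = false
[1.2.2.1.2] NOT false = true
[1.2.2.1] true OR true = true
[1.2.2] NOT true = false
[1.2] true → false = false
[1] true OR false = true
[2] exactly-one(false, false) = false
[root] true AND false = false
Overall: false → rejected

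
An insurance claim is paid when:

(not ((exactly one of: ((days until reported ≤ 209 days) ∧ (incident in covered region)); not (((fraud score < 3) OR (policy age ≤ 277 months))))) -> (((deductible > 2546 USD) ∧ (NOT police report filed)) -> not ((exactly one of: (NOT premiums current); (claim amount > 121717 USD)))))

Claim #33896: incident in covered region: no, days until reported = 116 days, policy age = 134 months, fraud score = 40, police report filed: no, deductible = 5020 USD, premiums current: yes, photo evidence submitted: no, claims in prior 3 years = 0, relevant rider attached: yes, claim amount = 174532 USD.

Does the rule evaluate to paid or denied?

Atomic conditions:
  days until reported ≤ 209 days: 116 ≤ 209 is true
  incident in covered region: no → false
  fraud score < 3: 40 < 3 is false
  policy age ≤ 277 months: 134 ≤ 277 is true
  deductible > 2546 USD: 5020 > 2546 is true
  NOT police report filed: no → true
  NOT premiums current: yes → false
  claim amount > 121717 USD: 174532 > 121717 is true
Combine:
[1.1.1] true AND false = false
[1.1.2.1] false OR true = true
[1.1.2] NOT true = false
[1.1] exactly-one(false, false) = false
[1] NOT false = true
[2.1] true AND true = true
[2.2.1] exactly-one(false, true) = true
[2.2] NOT true = false
[2] true → false = false
[root] true → false = false
Overall: false → denied

Denied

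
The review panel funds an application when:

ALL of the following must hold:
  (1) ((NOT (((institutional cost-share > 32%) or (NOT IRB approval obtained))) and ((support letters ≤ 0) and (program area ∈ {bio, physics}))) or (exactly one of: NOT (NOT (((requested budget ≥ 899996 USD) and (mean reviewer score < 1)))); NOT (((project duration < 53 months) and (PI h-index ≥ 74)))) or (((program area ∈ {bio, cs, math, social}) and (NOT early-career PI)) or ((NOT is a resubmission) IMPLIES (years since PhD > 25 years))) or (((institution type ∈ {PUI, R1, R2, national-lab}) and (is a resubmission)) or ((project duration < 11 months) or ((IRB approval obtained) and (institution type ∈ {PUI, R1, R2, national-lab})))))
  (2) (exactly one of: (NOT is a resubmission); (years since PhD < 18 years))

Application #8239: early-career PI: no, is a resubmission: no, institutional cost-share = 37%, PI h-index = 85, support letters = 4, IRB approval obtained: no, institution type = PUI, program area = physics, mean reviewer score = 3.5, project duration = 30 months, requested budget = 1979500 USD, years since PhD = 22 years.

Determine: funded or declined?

Declined

Atomic conditions:
  institutional cost-share > 32%: 37 > 32 is true
  NOT IRB approval obtained: no → true
  support letters ≤ 0: 4 ≤ 0 is false
  program area ∈ {bio, physics}: physics is in the set → true
  requested budget ≥ 899996 USD: 1979500 ≥ 899996 is true
  mean reviewer score < 1: 3.5 < 1 is false
  project duration < 53 months: 30 < 53 is true
  PI h-index ≥ 74: 85 ≥ 74 is true
  program area ∈ {bio, cs, math, social}: physics is not in the set → false
  NOT early-career PI: no → true
  NOT is a resubmission: no → true
  years since PhD > 25 years: 22 > 25 is false
  institution type ∈ {PUI, R1, R2, national-lab}: PUI is in the set → true
  is a resubmission: no → false
  project duration < 11 months: 30 < 11 is false
  IRB approval obtained: no → false
  years since PhD < 18 years: 22 < 18 is false
Combine:
[1.1.1.1] true OR true = true
[1.1.1] NOT true = false
[1.1.2] false AND true = false
[1.1] false AND false = false
[1.2.1.1.1] true AND false = false
[1.2.1.1] NOT false = true
[1.2.1] NOT true = false
[1.2.2.1] true AND true = true
[1.2.2] NOT true = false
[1.2] exactly-one(false, false) = false
[1.3.1] false AND true = false
[1.3.2] true → false = false
[1.3] false OR false = false
[1.4.1] true AND false = false
[1.4.2.2] false AND true = false
[1.4.2] false OR false = false
[1.4] false OR false = false
[1] false OR false OR false OR false = false
[2] exactly-one(true, false) = true
[root] false AND true = false
Overall: false → declined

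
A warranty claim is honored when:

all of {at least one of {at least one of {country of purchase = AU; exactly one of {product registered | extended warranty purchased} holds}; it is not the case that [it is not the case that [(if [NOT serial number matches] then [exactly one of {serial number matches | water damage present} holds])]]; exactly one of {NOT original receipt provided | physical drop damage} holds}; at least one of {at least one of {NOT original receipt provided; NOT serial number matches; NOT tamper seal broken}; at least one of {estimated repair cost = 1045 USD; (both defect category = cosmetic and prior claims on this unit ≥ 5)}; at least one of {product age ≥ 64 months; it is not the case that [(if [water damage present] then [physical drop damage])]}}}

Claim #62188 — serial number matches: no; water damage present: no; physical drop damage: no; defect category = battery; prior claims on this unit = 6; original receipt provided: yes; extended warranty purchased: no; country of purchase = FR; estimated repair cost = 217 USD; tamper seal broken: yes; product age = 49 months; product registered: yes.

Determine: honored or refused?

Honored

Atomic conditions:
  country of purchase = AU: FR == AU is false
  product registered: yes → true
  extended warranty purchased: no → false
  NOT serial number matches: no → true
  serial number matches: no → false
  water damage present: no → false
  NOT original receipt provided: yes → false
  physical drop damage: no → false
  NOT tamper seal broken: yes → false
  estimated repair cost = 1045 USD: 217 == 1045 is false
  defect category = cosmetic: battery == cosmetic is false
  prior claims on this unit ≥ 5: 6 ≥ 5 is true
  product age ≥ 64 months: 49 ≥ 64 is false
Combine:
[1.1.2] exactly-one(true, false) = true
[1.1] false OR true = true
[1.2.1.1.2] exactly-one(false, false) = false
[1.2.1.1] true → false = false
[1.2.1] NOT false = true
[1.2] NOT true = false
[1.3] exactly-one(false, false) = false
[1] true OR false OR false = true
[2.1] false OR true OR false = true
[2.2.2] false AND true = false
[2.2] false OR false = false
[2.3.2.1] false → false (antecedent false ⇒ implication holds) = true
[2.3.2] NOT true = false
[2.3] false OR false = false
[2] true OR false OR false = true
[root] true AND true = true
Overall: true → honored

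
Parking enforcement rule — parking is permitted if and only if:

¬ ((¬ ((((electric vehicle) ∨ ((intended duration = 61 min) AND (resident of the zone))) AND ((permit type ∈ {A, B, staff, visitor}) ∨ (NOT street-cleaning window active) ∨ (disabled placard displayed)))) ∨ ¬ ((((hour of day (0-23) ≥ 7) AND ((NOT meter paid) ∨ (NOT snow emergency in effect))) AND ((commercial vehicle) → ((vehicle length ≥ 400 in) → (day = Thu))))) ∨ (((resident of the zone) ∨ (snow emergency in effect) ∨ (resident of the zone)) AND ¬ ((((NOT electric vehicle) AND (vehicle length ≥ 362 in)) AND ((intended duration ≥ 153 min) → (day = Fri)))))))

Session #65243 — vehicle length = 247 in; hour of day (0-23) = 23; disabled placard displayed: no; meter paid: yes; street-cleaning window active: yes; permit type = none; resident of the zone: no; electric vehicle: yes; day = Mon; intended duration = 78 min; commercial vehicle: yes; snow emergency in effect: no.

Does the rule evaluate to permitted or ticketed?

Ticketed

Atomic conditions:
  electric vehicle: yes → true
  intended duration = 61 min: 78 == 61 is false
  resident of the zone: no → false
  permit type ∈ {A, B, staff, visitor}: none is not in the set → false
  NOT street-cleaning window active: yes → false
  disabled placard displayed: no → false
  hour of day (0-23) ≥ 7: 23 ≥ 7 is true
  NOT meter paid: yes → false
  NOT snow emergency in effect: no → true
  commercial vehicle: yes → true
  vehicle length ≥ 400 in: 247 ≥ 400 is false
  day = Thu: Mon == Thu is false
  snow emergency in effect: no → false
  NOT electric vehicle: yes → false
  vehicle length ≥ 362 in: 247 ≥ 362 is false
  intended duration ≥ 153 min: 78 ≥ 153 is false
  day = Fri: Mon == Fri is false
Combine:
[1.1.1.1.2] false AND false = false
[1.1.1.1] true OR false = true
[1.1.1.2] false OR false OR false = false
[1.1.1] true AND false = false
[1.1] NOT false = true
[1.2.1.1.2] false OR true = true
[1.2.1.1] true AND true = true
[1.2.1.2.2] false → false (antecedent false ⇒ implication holds) = true
[1.2.1.2] true → true = true
[1.2.1] true AND true = true
[1.2] NOT true = false
[1.3.1] false OR false OR false = false
[1.3.2.1.1] false AND false = false
[1.3.2.1.2] false → false (antecedent false ⇒ implication holds) = true
[1.3.2.1] false AND true = false
[1.3.2] NOT false = true
[1.3] false AND true = false
[1] true OR false OR false = true
[root] NOT true = false
Overall: false → ticketed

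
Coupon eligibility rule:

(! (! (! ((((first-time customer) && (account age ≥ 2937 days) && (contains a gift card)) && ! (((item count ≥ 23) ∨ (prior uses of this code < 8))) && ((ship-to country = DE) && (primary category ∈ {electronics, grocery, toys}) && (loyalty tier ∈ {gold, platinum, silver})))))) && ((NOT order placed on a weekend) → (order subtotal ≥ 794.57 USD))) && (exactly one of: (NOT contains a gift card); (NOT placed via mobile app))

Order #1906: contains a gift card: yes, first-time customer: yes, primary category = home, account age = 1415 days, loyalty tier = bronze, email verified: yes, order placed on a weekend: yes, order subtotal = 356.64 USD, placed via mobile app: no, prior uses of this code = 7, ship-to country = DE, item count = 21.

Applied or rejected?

Applied

Atomic conditions:
  first-time customer: yes → true
  account age ≥ 2937 days: 1415 ≥ 2937 is false
  contains a gift card: yes → true
  item count ≥ 23: 21 ≥ 23 is false
  prior uses of this code < 8: 7 < 8 is true
  ship-to country = DE: DE == DE is true
  primary category ∈ {electronics, grocery, toys}: home is not in the set → false
  loyalty tier ∈ {gold, platinum, silver}: bronze is not in the set → false
  NOT order placed on a weekend: yes → false
  order subtotal ≥ 794.57 USD: 356.64 ≥ 794.57 is false
  NOT contains a gift card: yes → false
  NOT placed via mobile app: no → true
Combine:
[1.1.1.1.1.1] true AND false AND true = false
[1.1.1.1.1.2.1] false OR true = true
[1.1.1.1.1.2] NOT true = false
[1.1.1.1.1.3] true AND false AND false = false
[1.1.1.1.1] false AND false AND false = false
[1.1.1.1] NOT false = true
[1.1.1] NOT true = false
[1.1] NOT false = true
[1.2] false → false (antecedent false ⇒ implication holds) = true
[1] true AND true = true
[2] exactly-one(false, true) = true
[root] true AND true = true
Overall: true → applied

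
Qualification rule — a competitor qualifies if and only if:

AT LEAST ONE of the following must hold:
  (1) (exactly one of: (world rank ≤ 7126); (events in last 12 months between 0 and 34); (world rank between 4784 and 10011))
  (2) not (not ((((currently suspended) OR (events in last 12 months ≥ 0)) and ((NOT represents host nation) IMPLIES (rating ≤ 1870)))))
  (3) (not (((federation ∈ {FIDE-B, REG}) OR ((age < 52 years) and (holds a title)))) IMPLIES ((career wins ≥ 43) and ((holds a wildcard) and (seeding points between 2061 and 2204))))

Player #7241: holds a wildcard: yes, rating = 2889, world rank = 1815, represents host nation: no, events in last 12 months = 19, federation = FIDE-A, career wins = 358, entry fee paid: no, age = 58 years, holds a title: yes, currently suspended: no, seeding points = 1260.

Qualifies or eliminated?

Eliminated

Atomic conditions:
  world rank ≤ 7126: 1815 ≤ 7126 is true
  events in last 12 months between 0 and 34: 19 in [0, 34] is true
  world rank between 4784 and 10011: 1815 in [4784, 10011] is false
  currently suspended: no → false
  events in last 12 months ≥ 0: 19 ≥ 0 is true
  NOT represents host nation: no → true
  rating ≤ 1870: 2889 ≤ 1870 is false
  federation ∈ {FIDE-B, REG}: FIDE-A is not in the set → false
  age < 52 years: 58 < 52 is false
  holds a title: yes → true
  career wins ≥ 43: 358 ≥ 43 is true
  holds a wildcard: yes → true
  seeding points between 2061 and 2204: 1260 in [2061, 2204] is false
Combine:
[1] exactly-one(true, true, false) = false
[2.1.1.1] false OR true = true
[2.1.1.2] true → false = false
[2.1.1] true AND false = false
[2.1] NOT false = true
[2] NOT true = false
[3.1.1.2] false AND true = false
[3.1.1] false OR false = false
[3.1] NOT false = true
[3.2.2] true AND false = false
[3.2] true AND false = false
[3] true → false = false
[root] false OR false OR false = false
Overall: false → eliminated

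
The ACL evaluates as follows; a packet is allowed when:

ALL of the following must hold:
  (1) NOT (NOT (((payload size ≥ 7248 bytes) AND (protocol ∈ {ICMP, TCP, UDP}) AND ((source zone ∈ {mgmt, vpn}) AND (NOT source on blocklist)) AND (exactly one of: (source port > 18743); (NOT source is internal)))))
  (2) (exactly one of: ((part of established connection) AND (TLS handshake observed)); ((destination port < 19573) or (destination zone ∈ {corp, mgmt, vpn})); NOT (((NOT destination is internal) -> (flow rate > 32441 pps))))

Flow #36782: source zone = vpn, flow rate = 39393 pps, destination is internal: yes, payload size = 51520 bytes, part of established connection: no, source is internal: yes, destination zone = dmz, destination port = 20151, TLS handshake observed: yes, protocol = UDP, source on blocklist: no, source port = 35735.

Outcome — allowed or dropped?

Dropped

Atomic conditions:
  payload size ≥ 7248 bytes: 51520 ≥ 7248 is true
  protocol ∈ {ICMP, TCP, UDP}: UDP is in the set → true
  source zone ∈ {mgmt, vpn}: vpn is in the set → true
  NOT source on blocklist: no → true
  source port > 18743: 35735 > 18743 is true
  NOT source is internal: yes → false
  part of established connection: no → false
  TLS handshake observed: yes → true
  destination port < 19573: 20151 < 19573 is false
  destination zone ∈ {corp, mgmt, vpn}: dmz is not in the set → false
  NOT destination is internal: yes → false
  flow rate > 32441 pps: 39393 > 32441 is true
Combine:
[1.1.1.3] true AND true = true
[1.1.1.4] exactly-one(true, false) = true
[1.1.1] true AND true AND true AND true = true
[1.1] NOT true = false
[1] NOT false = true
[2.1] false AND true = false
[2.2] false OR false = false
[2.3.1] false → true (antecedent false ⇒ implication holds) = true
[2.3] NOT true = false
[2] exactly-one(false, false, false) = false
[root] true AND false = false
Overall: false → dropped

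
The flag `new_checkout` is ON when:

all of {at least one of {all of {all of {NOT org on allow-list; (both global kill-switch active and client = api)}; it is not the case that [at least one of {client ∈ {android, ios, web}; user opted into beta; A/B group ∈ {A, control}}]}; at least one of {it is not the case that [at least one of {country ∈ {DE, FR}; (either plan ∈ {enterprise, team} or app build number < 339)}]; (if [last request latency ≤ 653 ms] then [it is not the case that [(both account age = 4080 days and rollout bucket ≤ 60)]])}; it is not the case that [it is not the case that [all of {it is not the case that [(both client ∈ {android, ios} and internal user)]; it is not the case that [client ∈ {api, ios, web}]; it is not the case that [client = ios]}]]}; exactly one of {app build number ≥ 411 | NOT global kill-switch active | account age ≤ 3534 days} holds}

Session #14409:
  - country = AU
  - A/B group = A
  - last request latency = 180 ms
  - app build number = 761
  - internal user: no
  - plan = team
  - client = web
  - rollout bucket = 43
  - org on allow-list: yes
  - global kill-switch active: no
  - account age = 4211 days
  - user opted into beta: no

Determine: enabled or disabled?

Disabled

Atomic conditions:
  NOT org on allow-list: yes → false
  global kill-switch active: no → false
  client = api: web == api is false
  client ∈ {android, ios, web}: web is in the set → true
  user opted into beta: no → false
  A/B group ∈ {A, control}: A is in the set → true
  country ∈ {DE, FR}: AU is not in the set → false
  plan ∈ {enterprise, team}: team is in the set → true
  app build number < 339: 761 < 339 is false
  last request latency ≤ 653 ms: 180 ≤ 653 is true
  account age = 4080 days: 4211 == 4080 is false
  rollout bucket ≤ 60: 43 ≤ 60 is true
  client ∈ {android, ios}: web is not in the set → false
  internal user: no → false
  client ∈ {api, ios, web}: web is in the set → true
  client = ios: web == ios is false
  app build number ≥ 411: 761 ≥ 411 is true
  NOT global kill-switch active: no → true
  account age ≤ 3534 days: 4211 ≤ 3534 is false
Combine:
[1.1.1.2] false AND false = false
[1.1.1] false AND false = false
[1.1.2.1] true OR false OR true = true
[1.1.2] NOT true = false
[1.1] false AND false = false
[1.2.1.1.2] true OR false = true
[1.2.1.1] false OR true = true
[1.2.1] NOT true = false
[1.2.2.2.1] false AND true = false
[1.2.2.2] NOT false = true
[1.2.2] true → true = true
[1.2] false OR true = true
[1.3.1.1.1.1] false AND false = false
[1.3.1.1.1] NOT false = true
[1.3.1.1.2] NOT true = false
[1.3.1.1.3] NOT false = true
[1.3.1.1] true AND false AND true = false
[1.3.1] NOT false = true
[1.3] NOT true = false
[1] false OR true OR false = true
[2] exactly-one(true, true, false) = false
[root] true AND false = false
Overall: false → disabled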